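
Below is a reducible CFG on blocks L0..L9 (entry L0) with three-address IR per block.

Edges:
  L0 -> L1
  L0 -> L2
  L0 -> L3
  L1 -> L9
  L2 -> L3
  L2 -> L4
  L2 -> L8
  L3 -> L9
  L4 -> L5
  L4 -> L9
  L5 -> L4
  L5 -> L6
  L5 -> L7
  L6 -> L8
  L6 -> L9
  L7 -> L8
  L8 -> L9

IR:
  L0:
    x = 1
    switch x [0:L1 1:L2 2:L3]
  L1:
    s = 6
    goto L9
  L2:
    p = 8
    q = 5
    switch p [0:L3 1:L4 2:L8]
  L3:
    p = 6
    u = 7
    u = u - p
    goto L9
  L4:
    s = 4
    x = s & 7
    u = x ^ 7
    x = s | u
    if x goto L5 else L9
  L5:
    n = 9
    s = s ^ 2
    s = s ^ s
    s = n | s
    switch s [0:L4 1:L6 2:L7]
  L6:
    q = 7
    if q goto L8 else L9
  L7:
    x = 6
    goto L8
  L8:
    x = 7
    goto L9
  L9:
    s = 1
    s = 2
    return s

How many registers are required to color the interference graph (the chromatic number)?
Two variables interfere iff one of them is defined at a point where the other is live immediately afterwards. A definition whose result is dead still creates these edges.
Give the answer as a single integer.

Answer: 2

Derivation:
Block summaries:
  L0: {x} / ∅
  L1: {s} / ∅
  L2: {p,q} / ∅
  L3: {p,u} / ∅
  L4: {s,u,x} / ∅
  L5: {n,s} / {s}
  L6: {q} / ∅
  L7: {x} / ∅
  L8: {x} / ∅
  L9: {s} / ∅

Live sets:
  live L0: ∅→∅
  live L1: ∅→∅
  live L2: ∅→∅
  live L3: ∅→∅
  live L4: ∅→{s}
  live L5: {s}→∅
  live L6: ∅→∅
  live L7: ∅→∅
  live L8: ∅→∅
  live L9: ∅→∅

Conflict graph:
  n↔{s}
  p↔{q,u}
  q↔{p}
  s↔{n,u,x}
  u↔{p,s}
  x↔{s}

Colouring:
  {n,s} pairwise interfere (2-clique) ⇒ χ ≥ 2
  assign n→R1 p→R0 q→R1 s→R0 u→R1 x→R1 — no edge inside a register ⇒ χ ≤ 2
  χ = 2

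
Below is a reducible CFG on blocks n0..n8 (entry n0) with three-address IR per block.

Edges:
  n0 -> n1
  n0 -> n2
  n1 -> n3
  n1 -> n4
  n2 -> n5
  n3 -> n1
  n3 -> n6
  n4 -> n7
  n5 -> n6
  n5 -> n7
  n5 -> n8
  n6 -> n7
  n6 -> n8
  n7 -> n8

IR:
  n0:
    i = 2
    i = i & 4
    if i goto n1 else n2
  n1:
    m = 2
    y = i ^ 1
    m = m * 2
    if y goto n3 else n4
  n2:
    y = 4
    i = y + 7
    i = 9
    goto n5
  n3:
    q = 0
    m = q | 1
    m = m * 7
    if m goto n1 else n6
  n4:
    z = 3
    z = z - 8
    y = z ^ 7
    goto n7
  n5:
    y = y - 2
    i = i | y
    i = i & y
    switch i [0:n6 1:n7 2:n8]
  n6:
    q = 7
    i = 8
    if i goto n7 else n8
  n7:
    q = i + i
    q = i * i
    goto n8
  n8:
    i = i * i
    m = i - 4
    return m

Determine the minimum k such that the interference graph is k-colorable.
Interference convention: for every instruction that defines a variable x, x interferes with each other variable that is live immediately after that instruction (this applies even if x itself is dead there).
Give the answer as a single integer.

Answer: 3

Derivation:
Per-block:
  n0 def {i} use ∅
  n1 def {m,y} use {i}
  n2 def {i,y} use ∅
  n3 def {m,q} use ∅
  n4 def {y,z} use ∅
  n5 def {i,y} use {i,y}
  n6 def {i,q} use ∅
  n7 def {q} use {i}
  n8 def {i,m} use {i}

Live sets:
  live n0: ∅→{i}
  live n1: {i}→{i}
  live n2: ∅→{i,y}
  live n3: {i}→{i}
  live n4: {i}→{i}
  live n5: {i,y}→{i}
  live n6: ∅→{i}
  live n7: {i}→{i}
  live n8: {i}→∅

Interference:
  i↔{m,q,y,z}
  m↔{i,y}
  q↔{i}
  y↔{i,m}
  z↔{i}

Colouring:
  lower bound: {i,m,y} mutually conflict ⇒ χ ≥ 3
  assign i→c0 m→c1 q→c1 y→c2 z→c1 — no edge inside a register ⇒ χ ≤ 3
  χ = 3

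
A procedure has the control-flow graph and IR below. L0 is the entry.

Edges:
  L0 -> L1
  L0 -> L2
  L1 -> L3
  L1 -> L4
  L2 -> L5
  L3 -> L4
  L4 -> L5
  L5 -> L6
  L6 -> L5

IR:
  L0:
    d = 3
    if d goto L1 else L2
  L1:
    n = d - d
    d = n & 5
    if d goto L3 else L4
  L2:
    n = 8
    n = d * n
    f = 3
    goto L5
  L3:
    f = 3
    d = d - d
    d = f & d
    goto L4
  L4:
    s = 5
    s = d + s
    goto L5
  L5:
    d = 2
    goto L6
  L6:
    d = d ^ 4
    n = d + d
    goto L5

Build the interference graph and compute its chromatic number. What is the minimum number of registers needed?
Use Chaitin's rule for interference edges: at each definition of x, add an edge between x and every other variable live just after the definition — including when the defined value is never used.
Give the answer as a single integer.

Answer: 2

Analysis:
def/use:
  L0: {d} / ∅
  L1: {d,n} / {d}
  L2: {f,n} / {d}
  L3: {d,f} / {d}
  L4: {s} / {d}
  L5: {d} / ∅
  L6: {d,n} / {d}

Liveness:
  live L0: ∅→{d}
  live L1: {d}→{d}
  live L2: {d}→∅
  live L3: {d}→{d}
  live L4: {d}→∅
  live L5: ∅→{d}
  live L6: {d}→∅

Interfere edges:
  d: {f,n,s}
  f: {d}
  n: {d}
  s: {d}

Colouring:
  {d,f} pairwise interfere (2-clique) ⇒ χ ≥ 2
  assign d→R0 f→R1 n→R1 s→R1 — no edge inside a register ⇒ χ ≤ 2
  χ = 2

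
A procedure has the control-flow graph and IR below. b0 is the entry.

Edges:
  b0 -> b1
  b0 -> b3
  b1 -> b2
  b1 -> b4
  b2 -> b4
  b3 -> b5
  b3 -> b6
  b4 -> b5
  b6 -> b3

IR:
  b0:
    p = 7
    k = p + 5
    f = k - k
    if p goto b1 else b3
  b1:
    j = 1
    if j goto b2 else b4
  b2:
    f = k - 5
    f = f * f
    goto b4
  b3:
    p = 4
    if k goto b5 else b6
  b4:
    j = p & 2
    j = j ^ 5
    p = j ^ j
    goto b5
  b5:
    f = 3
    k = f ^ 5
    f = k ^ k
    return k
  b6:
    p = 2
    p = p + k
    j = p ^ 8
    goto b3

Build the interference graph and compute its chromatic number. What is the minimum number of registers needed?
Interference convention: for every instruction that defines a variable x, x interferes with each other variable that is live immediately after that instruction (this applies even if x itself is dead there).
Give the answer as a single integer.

Answer: 3

Analysis:
Per-block:
  b0: {f,k,p} / ∅
  b1: {j} / ∅
  b2: {f} / {k}
  b3: {p} / {k}
  b4: {j,p} / {p}
  b5: {f,k} / ∅
  b6: {j,p} / {k}

Liveness:
  b0 li=∅ lo={k,p}
  b1 li={k,p} lo={k,p}
  b2 li={k,p} lo={p}
  b3 li={k} lo={k}
  b4 li={p} lo=∅
  b5 li=∅ lo=∅
  b6 li={k} lo={k}

Interference:
  f: {k,p}
  j: {k,p}
  k: {f,j,p}
  p: {f,j,k}

Registers:
  lower bound: {f,k,p} mutually conflict ⇒ χ ≥ 3
  3-colouring: r0={k}  r1={p}  r2={f,j}
  χ = 3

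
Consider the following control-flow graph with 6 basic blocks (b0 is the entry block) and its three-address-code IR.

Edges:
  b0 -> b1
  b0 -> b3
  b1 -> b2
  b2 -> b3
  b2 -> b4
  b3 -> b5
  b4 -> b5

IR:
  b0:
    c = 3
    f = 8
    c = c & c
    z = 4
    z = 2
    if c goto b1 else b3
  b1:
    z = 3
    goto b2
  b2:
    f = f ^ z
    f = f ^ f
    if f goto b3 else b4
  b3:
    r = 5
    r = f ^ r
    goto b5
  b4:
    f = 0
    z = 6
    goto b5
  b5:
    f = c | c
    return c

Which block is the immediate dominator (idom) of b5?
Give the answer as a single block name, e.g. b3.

Answer: b0

Derivation:
idom tree: b1←b0 b2←b1 b3←b0 b4←b2 b5←b0
Join-block Dom:
  b3: preds {b0,b2}: {b0} ∩ {b0,b1,b2} = {b0}; idom=b0
  b5: preds {b3,b4}: {b0,b3} ∩ {b0,b1,b2,b4} = {b0}; idom=b0

idom(b5) = b0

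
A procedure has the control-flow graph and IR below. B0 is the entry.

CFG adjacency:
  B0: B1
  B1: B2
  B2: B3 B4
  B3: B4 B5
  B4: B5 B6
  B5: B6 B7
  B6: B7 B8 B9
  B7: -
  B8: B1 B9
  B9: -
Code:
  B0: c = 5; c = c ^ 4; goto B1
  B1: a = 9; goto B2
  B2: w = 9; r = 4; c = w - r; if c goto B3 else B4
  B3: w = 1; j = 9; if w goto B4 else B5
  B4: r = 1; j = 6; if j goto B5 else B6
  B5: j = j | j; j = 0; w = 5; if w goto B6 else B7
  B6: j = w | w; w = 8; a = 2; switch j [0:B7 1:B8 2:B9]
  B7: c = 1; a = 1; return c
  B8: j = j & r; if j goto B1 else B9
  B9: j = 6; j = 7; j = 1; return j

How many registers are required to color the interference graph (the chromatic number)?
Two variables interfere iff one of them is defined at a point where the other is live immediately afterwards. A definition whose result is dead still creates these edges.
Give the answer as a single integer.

Per-block:
  B0: def={c} ue=∅
  B1: def={a} ue=∅
  B2: def={c,r,w} ue=∅
  B3: def={j,w} ue=∅
  B4: def={j,r} ue=∅
  B5: def={j,w} ue={j}
  B6: def={a,j,w} ue={w}
  B7: def={a,c} ue=∅
  B8: def={j} ue={j,r}
  B9: def={j} ue=∅

Liveness:
  B0 li=∅ lo=∅
  B1 li=∅ lo=∅
  B2 li=∅ lo={r,w}
  B3 li={r} lo={j,r,w}
  B4 li={w} lo={j,r,w}
  B5 li={j,r} lo={r,w}
  B6 li={r,w} lo={j,r}
  B7 li=∅ lo=∅
  B8 li={j,r} lo=∅
  B9 li=∅ lo=∅

Interfere edges:
  a: {c,j,r}
  c: {a,r,w}
  j: {a,r,w}
  r: {a,c,j,w}
  w: {c,j,r}

Chromatic number:
  {a,c,r} pairwise interfere (3-clique) ⇒ χ ≥ 3
  3-colouring: c0={r}  c1={a,w}  c2={c,j}
  χ = 3

Answer: 3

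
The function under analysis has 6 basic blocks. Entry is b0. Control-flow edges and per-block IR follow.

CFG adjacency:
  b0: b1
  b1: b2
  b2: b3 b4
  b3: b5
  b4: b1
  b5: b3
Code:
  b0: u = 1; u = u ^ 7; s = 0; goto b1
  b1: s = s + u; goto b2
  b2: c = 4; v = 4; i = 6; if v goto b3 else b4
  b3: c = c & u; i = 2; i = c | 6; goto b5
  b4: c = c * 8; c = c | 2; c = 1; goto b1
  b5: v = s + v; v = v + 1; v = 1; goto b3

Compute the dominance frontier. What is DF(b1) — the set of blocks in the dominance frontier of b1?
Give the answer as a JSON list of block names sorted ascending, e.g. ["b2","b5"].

idom tree: b1←b0 b2←b1 b3←b2 b4←b2 b5←b3
Dom at joins:
  b1: preds {b0,b4}: {b0} ∩ {b0,b1,b2,b4} = {b0}; idom=b0
  b3: preds {b2,b5}: {b0,b1,b2} ∩ {b0,b1,b2,b3,b5} = {b0,b1,b2}; idom=b2

DF derivation:
  join b1 pred b0: · stop@b0
  join b1 pred b4: b4→b2→b1 stop@b0
  join b3 pred b2: · stop@b2
  join b3 pred b5: b5→b3 stop@b2
  b0: DF=∅
  b1: DF={b1}
  b2: DF={b1}
  b3: DF={b3}
  b4: DF={b1}
  b5: DF={b3}

DF(b1) = ["b1"]

Answer: ["b1"]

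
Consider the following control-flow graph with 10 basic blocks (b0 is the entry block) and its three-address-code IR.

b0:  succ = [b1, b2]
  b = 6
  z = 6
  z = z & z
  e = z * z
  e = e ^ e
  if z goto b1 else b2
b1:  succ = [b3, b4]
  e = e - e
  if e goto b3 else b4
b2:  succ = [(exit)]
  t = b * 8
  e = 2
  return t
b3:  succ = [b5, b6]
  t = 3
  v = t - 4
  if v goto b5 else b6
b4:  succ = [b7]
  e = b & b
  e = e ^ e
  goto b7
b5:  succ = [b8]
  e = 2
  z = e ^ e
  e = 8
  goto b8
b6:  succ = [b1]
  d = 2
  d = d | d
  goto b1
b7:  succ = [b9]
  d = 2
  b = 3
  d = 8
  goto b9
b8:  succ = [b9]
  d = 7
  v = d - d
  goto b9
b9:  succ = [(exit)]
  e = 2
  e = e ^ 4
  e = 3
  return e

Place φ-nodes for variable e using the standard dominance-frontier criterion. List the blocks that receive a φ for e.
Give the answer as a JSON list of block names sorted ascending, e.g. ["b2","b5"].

idom tree: b1←b0 b2←b0 b3←b1 b4←b1 b5←b3 b6←b3 b7←b4 b8←b5 b9←b1
Dom at joins:
  b1: preds {b0,b6}: {b0} ∩ {b0,b1,b3,b6} = {b0}; idom=b0
  b9: preds {b7,b8}: {b0,b1,b4,b7} ∩ {b0,b1,b3,b5,b8} = {b0,b1}; idom=b1

DF derivation:
  join b1 pred b0: · stop@b0
  join b1 pred b6: b6→b3→b1 stop@b0
  join b9 pred b7: b7→b4 stop@b1
  join b9 pred b8: b8→b5→b3 stop@b1
  DF(b0)=∅
  DF(b1)={b1}
  DF(b2)=∅
  DF(b3)={b1,b9}
  DF(b4)={b9}
  DF(b5)={b9}
  DF(b6)={b1}
  DF(b7)={b9}
  DF(b8)={b9}
  DF(b9)=∅

φ for e: defs {b0,b1,b2,b4,b5,b9}
  DF⁺ = {b1,b9}

Answer: ["b1", "b9"]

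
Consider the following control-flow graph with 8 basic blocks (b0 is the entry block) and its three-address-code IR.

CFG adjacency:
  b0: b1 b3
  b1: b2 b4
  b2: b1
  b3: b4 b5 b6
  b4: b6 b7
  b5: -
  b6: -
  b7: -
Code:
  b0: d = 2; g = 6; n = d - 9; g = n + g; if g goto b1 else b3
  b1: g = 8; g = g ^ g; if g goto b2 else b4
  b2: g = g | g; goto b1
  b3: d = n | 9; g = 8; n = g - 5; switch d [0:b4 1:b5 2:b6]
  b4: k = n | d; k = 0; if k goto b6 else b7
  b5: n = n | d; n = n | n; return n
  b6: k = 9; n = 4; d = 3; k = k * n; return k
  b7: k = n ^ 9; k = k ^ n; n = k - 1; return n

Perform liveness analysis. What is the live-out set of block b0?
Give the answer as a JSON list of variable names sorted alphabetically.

Answer: ["d", "n"]

Analysis:
Per-block:
  b0 def {d,g,n} use ∅
  b1 def {g} use ∅
  b2 def {g} use {g}
  b3 def {d,g,n} use {n}
  b4 def {k} use {d,n}
  b5 def {n} use {d,n}
  b6 def {d,k,n} use ∅
  b7 def {k,n} use {n}

Backward fixpoint:
  b0 li=∅ lo={d,n}
  b1 li={d,n} lo={d,g,n}
  b2 li={d,g,n} lo={d,n}
  b3 li={n} lo={d,n}
  b4 li={d,n} lo={n}
  b5 li={d,n} lo=∅
  b6 li=∅ lo=∅
  b7 li={n} lo=∅

live-out(b0) = ["d", "n"]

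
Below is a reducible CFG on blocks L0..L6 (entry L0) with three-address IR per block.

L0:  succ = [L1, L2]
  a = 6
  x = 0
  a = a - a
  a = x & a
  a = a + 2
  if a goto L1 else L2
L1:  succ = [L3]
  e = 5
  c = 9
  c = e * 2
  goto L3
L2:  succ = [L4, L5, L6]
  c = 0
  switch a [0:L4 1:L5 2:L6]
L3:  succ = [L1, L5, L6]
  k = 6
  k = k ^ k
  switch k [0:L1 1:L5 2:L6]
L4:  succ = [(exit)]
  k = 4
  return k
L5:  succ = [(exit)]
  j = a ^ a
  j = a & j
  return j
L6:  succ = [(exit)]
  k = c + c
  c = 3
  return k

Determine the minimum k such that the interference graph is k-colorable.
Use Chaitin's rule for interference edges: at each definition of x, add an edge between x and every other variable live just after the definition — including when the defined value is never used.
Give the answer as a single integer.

Answer: 3

Analysis:
def/use:
  L0: def={a,x} ue=∅
  L1: def={c,e} ue=∅
  L2: def={c} ue={a}
  L3: def={k} ue=∅
  L4: def={k} ue=∅
  L5: def={j} ue={a}
  L6: def={c,k} ue={c}

Backward fixpoint:
  live L0: ∅→{a}
  live L1: {a}→{a,c}
  live L2: {a}→{a,c}
  live L3: {a,c}→{a,c}
  live L4: ∅→∅
  live L5: {a}→∅
  live L6: {c}→∅

Interference:
  a — {c,e,j,k,x}
  c — {a,e,k}
  e — {a,c}
  j — {a}
  k — {a,c}
  x — {a}

Chromatic number:
  clique {a,c,e} ⇒ need ≥ 3
  assign a→R0 c→R1 e→R2 j→R1 k→R2 x→R1 — no edge inside a register ⇒ χ ≤ 3
  χ = 3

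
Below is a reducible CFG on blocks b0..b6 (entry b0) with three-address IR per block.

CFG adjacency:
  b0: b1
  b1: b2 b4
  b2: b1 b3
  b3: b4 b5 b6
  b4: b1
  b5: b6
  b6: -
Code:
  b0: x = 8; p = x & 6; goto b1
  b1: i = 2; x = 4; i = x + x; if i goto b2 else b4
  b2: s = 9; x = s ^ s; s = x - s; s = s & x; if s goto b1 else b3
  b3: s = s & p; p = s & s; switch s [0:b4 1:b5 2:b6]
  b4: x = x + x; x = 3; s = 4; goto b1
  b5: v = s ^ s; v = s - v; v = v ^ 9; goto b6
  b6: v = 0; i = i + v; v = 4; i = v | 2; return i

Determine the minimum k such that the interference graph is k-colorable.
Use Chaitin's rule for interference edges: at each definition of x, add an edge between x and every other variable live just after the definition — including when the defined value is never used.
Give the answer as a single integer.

def/use:
  b0: {p,x} / ∅
  b1: {i,x} / ∅
  b2: {s,x} / ∅
  b3: {p,s} / {p,s}
  b4: {s,x} / {x}
  b5: {v} / {s}
  b6: {i,v} / {i}

Liveness:
  b0: in=∅ out={p}
  b1: in={p} out={i,p,x}
  b2: in={i,p} out={i,p,s,x}
  b3: in={i,p,s,x} out={i,p,s,x}
  b4: in={p,x} out={p}
  b5: in={i,s} out={i}
  b6: in={i} out=∅

Conflict graph:
  i: {p,s,v,x}
  p: {i,s,x}
  s: {i,p,v,x}
  v: {i,s}
  x: {i,p,s}

Chromatic number:
  lower bound: {i,p,s,x} mutually conflict ⇒ χ ≥ 4
  4-colouring: r0={i}  r1={s}  r2={p,v}  r3={x}
  χ = 4

Answer: 4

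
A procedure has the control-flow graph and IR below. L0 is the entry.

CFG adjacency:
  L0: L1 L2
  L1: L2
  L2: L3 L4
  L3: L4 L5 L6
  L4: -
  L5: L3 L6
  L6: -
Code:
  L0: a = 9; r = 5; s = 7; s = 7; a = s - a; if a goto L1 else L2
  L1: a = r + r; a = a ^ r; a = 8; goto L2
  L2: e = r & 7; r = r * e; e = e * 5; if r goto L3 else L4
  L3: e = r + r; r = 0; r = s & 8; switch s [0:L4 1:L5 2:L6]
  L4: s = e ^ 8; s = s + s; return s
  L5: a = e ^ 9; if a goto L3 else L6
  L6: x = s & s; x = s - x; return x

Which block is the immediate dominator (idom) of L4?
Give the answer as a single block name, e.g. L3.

Answer: L2

Derivation:
idom tree: L1←L0 L2←L0 L3←L2 L4←L2 L5←L3 L6←L3
Dom∩ at merges:
  L2: preds {L0,L1}: {L0} ∩ {L0,L1} = {L0}; idom=L0
  L3: preds {L2,L5}: {L0,L2} ∩ {L0,L2,L3,L5} = {L0,L2}; idom=L2
  L4: preds {L2,L3}: {L0,L2} ∩ {L0,L2,L3} = {L0,L2}; idom=L2
  L6: preds {L3,L5}: {L0,L2,L3} ∩ {L0,L2,L3,L5} = {L0,L2,L3}; idom=L3

idom(L4) = L2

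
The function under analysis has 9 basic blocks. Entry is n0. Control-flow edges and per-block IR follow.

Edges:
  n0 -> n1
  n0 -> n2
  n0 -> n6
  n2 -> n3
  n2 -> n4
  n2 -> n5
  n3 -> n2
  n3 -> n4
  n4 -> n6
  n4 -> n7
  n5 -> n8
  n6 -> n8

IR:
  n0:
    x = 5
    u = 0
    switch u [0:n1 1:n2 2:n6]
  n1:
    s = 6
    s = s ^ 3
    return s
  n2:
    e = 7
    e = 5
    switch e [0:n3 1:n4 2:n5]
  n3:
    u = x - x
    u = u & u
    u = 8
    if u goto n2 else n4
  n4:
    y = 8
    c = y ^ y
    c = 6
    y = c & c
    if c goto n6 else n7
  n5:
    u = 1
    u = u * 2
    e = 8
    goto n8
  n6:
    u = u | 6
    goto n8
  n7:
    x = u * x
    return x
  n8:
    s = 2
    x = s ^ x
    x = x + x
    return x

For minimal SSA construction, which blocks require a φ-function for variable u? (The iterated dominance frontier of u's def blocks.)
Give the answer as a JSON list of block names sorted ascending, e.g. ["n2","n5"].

Answer: ["n2", "n4", "n6", "n8"]

Working:
idom tree: n1←n0 n2←n0 n3←n2 n4←n2 n5←n2 n6←n0 n7←n4 n8←n0
Dom∩ at merges:
  n2: preds {n0,n3}: {n0} ∩ {n0,n2,n3} = {n0}; idom=n0
  n4: preds {n2,n3}: {n0,n2} ∩ {n0,n2,n3} = {n0,n2}; idom=n2
  n6: preds {n0,n4}: {n0} ∩ {n0,n2,n4} = {n0}; idom=n0
  n8: preds {n5,n6}: {n0,n2,n5} ∩ {n0,n6} = {n0}; idom=n0

DF walk-up:
  join n2 pred n0: · stop@n0
  join n2 pred n3: n3→n2 stop@n0
  join n4 pred n2: · stop@n2
  join n4 pred n3: n3 stop@n2
  join n6 pred n0: · stop@n0
  join n6 pred n4: n4→n2 stop@n0
  join n8 pred n5: n5→n2 stop@n0
  join n8 pred n6: n6 stop@n0
  n0: DF=∅
  n1: DF=∅
  n2: DF={n2,n6,n8}
  n3: DF={n2,n4}
  n4: DF={n6}
  n5: DF={n8}
  n6: DF={n8}
  n7: DF=∅
  n8: DF=∅

φ for u: defs {n0,n3,n5,n6}
  DF⁺ = {n2,n4,n6,n8}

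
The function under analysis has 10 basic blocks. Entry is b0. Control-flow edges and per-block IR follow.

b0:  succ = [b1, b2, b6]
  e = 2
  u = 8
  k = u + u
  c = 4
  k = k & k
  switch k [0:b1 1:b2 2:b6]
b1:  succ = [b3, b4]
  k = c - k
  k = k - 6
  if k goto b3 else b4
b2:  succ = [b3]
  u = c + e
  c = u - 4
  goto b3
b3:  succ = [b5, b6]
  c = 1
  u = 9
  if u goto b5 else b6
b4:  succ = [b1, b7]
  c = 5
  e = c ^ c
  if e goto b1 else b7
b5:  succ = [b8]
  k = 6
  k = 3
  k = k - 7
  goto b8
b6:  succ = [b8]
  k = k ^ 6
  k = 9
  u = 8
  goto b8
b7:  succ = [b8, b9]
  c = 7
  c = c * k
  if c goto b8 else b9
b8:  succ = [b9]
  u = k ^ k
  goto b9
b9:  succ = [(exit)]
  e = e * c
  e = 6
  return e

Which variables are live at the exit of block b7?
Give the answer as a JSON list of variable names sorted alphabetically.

Block summaries:
  b0: def={c,e,k,u} ue=∅
  b1: def={k} ue={c,k}
  b2: def={c,u} ue={c,e}
  b3: def={c,u} ue=∅
  b4: def={c,e} ue=∅
  b5: def={k} ue=∅
  b6: def={k,u} ue={k}
  b7: def={c} ue={k}
  b8: def={u} ue={k}
  b9: def={e} ue={c,e}

Live sets:
  live b0: ∅→{c,e,k}
  live b1: {c,e,k}→{e,k}
  live b2: {c,e,k}→{e,k}
  live b3: {e,k}→{c,e,k}
  live b4: {k}→{c,e,k}
  live b5: {c,e}→{c,e,k}
  live b6: {c,e,k}→{c,e,k}
  live b7: {e,k}→{c,e,k}
  live b8: {c,e,k}→{c,e}
  live b9: {c,e}→∅

live-out(b7) = ["c", "e", "k"]

Answer: ["c", "e", "k"]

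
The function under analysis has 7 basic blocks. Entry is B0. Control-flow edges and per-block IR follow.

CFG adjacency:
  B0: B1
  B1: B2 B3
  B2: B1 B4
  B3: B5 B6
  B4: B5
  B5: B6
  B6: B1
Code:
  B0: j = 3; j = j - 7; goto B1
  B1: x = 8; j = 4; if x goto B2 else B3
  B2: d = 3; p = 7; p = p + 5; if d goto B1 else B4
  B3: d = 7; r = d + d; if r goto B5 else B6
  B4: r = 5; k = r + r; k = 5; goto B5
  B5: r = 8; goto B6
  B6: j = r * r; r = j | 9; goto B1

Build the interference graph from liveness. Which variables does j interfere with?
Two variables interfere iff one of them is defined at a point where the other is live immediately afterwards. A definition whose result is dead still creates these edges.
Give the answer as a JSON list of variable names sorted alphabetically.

Block summaries:
  B0: {j} / ∅
  B1: {j,x} / ∅
  B2: {d,p} / ∅
  B3: {d,r} / ∅
  B4: {k,r} / ∅
  B5: {r} / ∅
  B6: {j,r} / {r}

Liveness:
  live B0: ∅→∅
  live B1: ∅→∅
  live B2: ∅→∅
  live B3: ∅→{r}
  live B4: ∅→∅
  live B5: ∅→{r}
  live B6: {r}→∅

Interference:
  d↔{p}
  j↔{x}
  k↔∅
  p↔{d}
  r↔∅
  x↔{j}

N(j) = ["x"]

Answer: ["x"]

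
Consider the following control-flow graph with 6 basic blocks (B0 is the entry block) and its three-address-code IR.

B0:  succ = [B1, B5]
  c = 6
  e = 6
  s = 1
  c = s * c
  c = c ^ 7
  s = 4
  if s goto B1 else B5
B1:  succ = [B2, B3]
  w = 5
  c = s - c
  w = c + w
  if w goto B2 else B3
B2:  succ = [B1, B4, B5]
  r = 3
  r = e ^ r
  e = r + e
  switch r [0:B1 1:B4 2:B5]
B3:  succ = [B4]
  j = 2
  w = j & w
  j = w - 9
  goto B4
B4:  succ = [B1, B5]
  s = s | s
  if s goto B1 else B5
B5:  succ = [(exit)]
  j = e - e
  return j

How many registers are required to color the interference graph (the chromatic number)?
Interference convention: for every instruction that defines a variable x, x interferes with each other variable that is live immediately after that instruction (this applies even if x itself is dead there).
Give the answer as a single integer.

Block summaries:
  B0: def={c,e,s} ue=∅
  B1: def={c,w} ue={c,s}
  B2: def={e,r} ue={e}
  B3: def={j,w} ue={w}
  B4: def={s} ue={s}
  B5: def={j} ue={e}

Liveness:
  B0 li=∅ lo={c,e,s}
  B1 li={c,e,s} lo={c,e,s,w}
  B2 li={c,e,s} lo={c,e,s}
  B3 li={c,e,s,w} lo={c,e,s}
  B4 li={c,e,s} lo={c,e,s}
  B5 li={e} lo=∅

Interfere edges:
  c: {e,j,r,s,w}
  e: {c,j,r,s,w}
  j: {c,e,s,w}
  r: {c,e,s}
  s: {c,e,j,r,w}
  w: {c,e,j,s}

Registers:
  clique {c,e,j,s,w} ⇒ need ≥ 5
  assign c→R0 e→R1 j→R3 r→R3 s→R2 w→R4 — no edge inside a register ⇒ χ ≤ 5
  χ = 5

Answer: 5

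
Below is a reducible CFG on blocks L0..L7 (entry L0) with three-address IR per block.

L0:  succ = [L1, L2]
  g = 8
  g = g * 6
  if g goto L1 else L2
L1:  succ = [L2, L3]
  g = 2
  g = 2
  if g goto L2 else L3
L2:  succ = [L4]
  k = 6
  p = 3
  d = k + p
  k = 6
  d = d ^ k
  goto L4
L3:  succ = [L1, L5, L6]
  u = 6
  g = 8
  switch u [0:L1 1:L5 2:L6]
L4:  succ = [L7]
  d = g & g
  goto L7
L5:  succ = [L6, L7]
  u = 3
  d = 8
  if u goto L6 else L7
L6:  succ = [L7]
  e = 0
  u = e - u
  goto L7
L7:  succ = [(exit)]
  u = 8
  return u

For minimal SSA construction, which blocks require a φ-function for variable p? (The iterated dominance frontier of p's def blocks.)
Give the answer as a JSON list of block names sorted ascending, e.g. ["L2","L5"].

idom tree: L1←L0 L2←L0 L3←L1 L4←L2 L5←L3 L6←L3 L7←L0
Dom at joins:
  L1: preds {L0,L3}: {L0} ∩ {L0,L1,L3} = {L0}; idom=L0
  L2: preds {L0,L1}: {L0} ∩ {L0,L1} = {L0}; idom=L0
  L6: preds {L3,L5}: {L0,L1,L3} ∩ {L0,L1,L3,L5} = {L0,L1,L3}; idom=L3
  L7: preds {L4,L5,L6}: {L0,L2,L4} ∩ {L0,L1,L3,L5} ∩ {L0,L1,L3,L6} = {L0}; idom=L0

DF walk-up:
  L1←L0: walk · to L0
  L1←L3: walk L3→L1 to L0
  L2←L0: walk · to L0
  L2←L1: walk L1 to L0
  L6←L3: walk · to L3
  L6←L5: walk L5 to L3
  L7←L4: walk L4→L2 to L0
  L7←L5: walk L5→L3→L1 to L0
  L7←L6: walk L6→L3→L1 to L0
  L0: DF=∅
  L1: DF={L1,L2,L7}
  L2: DF={L7}
  L3: DF={L1,L7}
  L4: DF={L7}
  L5: DF={L6,L7}
  L6: DF={L7}
  L7: DF=∅

φ for p: defs {L2}
  DF⁺ = {L7}

Answer: ["L7"]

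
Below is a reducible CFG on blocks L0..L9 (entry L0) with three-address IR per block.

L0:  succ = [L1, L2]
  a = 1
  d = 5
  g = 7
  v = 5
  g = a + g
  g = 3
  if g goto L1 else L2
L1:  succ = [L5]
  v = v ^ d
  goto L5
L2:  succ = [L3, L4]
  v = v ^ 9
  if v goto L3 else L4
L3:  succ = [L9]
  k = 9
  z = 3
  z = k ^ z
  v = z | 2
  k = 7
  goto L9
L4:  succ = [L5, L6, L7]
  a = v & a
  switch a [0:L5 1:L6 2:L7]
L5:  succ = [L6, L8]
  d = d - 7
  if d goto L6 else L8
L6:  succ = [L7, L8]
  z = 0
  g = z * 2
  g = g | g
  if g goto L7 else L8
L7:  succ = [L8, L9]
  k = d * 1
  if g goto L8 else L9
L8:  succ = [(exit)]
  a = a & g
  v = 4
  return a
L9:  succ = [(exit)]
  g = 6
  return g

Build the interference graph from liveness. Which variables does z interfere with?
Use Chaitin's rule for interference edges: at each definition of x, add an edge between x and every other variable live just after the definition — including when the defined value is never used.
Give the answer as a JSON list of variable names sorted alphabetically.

Answer: ["a", "d", "k"]

Analysis:
Block summaries:
  L0: {a,d,g,v} / ∅
  L1: {v} / {d,v}
  L2: {v} / {v}
  L3: {k,v,z} / ∅
  L4: {a} / {a,v}
  L5: {d} / {d}
  L6: {g,z} / ∅
  L7: {k} / {d,g}
  L8: {a,v} / {a,g}
  L9: {g} / ∅

Backward fixpoint:
  L0: in=∅ out={a,d,g,v}
  L1: in={a,d,g,v} out={a,d,g}
  L2: in={a,d,g,v} out={a,d,g,v}
  L3: in=∅ out=∅
  L4: in={a,d,g,v} out={a,d,g}
  L5: in={a,d,g} out={a,d,g}
  L6: in={a,d} out={a,d,g}
  L7: in={a,d,g} out={a,g}
  L8: in={a,g} out=∅
  L9: in=∅ out=∅

Conflict graph:
  a: {d,g,k,v,z}
  d: {a,g,v,z}
  g: {a,d,k,v}
  k: {a,g,z}
  v: {a,d,g}
  z: {a,d,k}

N(z) = ["a", "d", "k"]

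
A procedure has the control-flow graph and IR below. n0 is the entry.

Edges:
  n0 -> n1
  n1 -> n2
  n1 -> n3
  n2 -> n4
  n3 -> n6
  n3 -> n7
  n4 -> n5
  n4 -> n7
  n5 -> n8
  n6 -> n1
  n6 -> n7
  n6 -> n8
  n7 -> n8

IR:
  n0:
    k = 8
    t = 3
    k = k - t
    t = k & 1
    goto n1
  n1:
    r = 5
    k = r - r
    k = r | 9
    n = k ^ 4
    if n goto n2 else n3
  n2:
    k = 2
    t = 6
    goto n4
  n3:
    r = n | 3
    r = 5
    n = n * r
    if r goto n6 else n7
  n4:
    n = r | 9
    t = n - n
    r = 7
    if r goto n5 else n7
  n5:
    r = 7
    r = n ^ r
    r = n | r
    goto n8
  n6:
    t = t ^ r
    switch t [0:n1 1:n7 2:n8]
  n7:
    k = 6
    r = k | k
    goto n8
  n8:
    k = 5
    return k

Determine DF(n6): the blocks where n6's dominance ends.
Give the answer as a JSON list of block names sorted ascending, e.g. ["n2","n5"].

Answer: ["n1", "n7", "n8"]

Analysis:
idom tree: n1←n0 n2←n1 n3←n1 n4←n2 n5←n4 n6←n3 n7←n1 n8←n1
Join-block Dom:
  n1: preds {n0,n6}: {n0} ∩ {n0,n1,n3,n6} = {n0}; idom=n0
  n7: preds {n3,n4,n6}: {n0,n1,n3} ∩ {n0,n1,n2,n4} ∩ {n0,n1,n3,n6} = {n0,n1}; idom=n1
  n8: preds {n5,n6,n7}: {n0,n1,n2,n4,n5} ∩ {n0,n1,n3,n6} ∩ {n0,n1,n7} = {n0,n1}; idom=n1

DF derivation:
  join n1 pred n0: · stop@n0
  join n1 pred n6: n6→n3→n1 stop@n0
  join n7 pred n3: n3 stop@n1
  join n7 pred n4: n4→n2 stop@n1
  join n7 pred n6: n6→n3 stop@n1
  join n8 pred n5: n5→n4→n2 stop@n1
  join n8 pred n6: n6→n3 stop@n1
  join n8 pred n7: n7 stop@n1
  DF(n0)=∅
  DF(n1)={n1}
  DF(n2)={n7,n8}
  DF(n3)={n1,n7,n8}
  DF(n4)={n7,n8}
  DF(n5)={n8}
  DF(n6)={n1,n7,n8}
  DF(n7)={n8}
  DF(n8)=∅

DF(n6) = ["n1", "n7", "n8"]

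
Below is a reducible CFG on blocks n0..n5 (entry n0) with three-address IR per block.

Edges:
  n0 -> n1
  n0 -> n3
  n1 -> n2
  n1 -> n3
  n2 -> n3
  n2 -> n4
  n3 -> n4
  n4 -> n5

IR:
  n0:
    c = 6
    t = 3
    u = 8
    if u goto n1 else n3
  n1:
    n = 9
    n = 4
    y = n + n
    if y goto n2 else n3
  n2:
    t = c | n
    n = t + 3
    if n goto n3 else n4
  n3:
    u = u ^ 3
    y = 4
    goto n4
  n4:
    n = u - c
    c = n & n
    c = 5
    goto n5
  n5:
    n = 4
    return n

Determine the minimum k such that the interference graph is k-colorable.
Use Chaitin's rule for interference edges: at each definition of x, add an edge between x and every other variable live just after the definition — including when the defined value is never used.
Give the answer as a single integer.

Answer: 4

Derivation:
Block summaries:
  n0: {c,t,u} / ∅
  n1: {n,y} / ∅
  n2: {n,t} / {c,n}
  n3: {u,y} / {u}
  n4: {c,n} / {c,u}
  n5: {n} / ∅

Backward fixpoint:
  live n0: ∅→{c,u}
  live n1: {c,u}→{c,n,u}
  live n2: {c,n,u}→{c,u}
  live n3: {c,u}→{c,u}
  live n4: {c,u}→∅
  live n5: ∅→∅

Interfere edges:
  c: {n,t,u,y}
  n: {c,u,y}
  t: {c,u}
  u: {c,n,t,y}
  y: {c,n,u}

Colouring:
  clique {c,n,u,y} ⇒ need ≥ 4
  assign c→c0 n→c2 t→c2 u→c1 y→c3 — no edge inside a register ⇒ χ ≤ 4
  χ = 4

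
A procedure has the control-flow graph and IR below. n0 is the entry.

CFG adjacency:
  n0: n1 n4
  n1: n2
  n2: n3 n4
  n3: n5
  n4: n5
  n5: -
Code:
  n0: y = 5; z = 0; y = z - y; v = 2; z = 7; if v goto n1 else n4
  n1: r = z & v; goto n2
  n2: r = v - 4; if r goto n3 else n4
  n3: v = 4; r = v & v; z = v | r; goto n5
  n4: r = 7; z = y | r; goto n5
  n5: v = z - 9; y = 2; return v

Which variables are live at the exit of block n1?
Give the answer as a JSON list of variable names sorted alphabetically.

def/use:
  n0: {v,y,z} / ∅
  n1: {r} / {v,z}
  n2: {r} / {v}
  n3: {r,v,z} / ∅
  n4: {r,z} / {y}
  n5: {v,y} / {z}

Liveness:
  n0 li=∅ lo={v,y,z}
  n1 li={v,y,z} lo={v,y}
  n2 li={v,y} lo={y}
  n3 li=∅ lo={z}
  n4 li={y} lo={z}
  n5 li={z} lo=∅

live-out(n1) = ["v", "y"]

Answer: ["v", "y"]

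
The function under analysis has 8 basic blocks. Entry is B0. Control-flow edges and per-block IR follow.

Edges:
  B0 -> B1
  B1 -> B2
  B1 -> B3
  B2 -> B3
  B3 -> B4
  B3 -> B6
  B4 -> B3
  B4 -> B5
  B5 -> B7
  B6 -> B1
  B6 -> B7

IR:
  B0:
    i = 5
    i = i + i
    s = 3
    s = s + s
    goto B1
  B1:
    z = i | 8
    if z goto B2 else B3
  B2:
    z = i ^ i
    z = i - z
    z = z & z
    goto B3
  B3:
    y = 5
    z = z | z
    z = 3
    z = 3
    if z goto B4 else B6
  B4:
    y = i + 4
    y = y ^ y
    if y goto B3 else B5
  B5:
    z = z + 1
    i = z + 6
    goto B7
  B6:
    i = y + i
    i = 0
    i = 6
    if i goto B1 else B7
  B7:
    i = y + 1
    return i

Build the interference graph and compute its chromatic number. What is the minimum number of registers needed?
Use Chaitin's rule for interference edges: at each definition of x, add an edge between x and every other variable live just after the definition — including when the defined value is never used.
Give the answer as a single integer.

Block summaries:
  B0: def={i,s} ue=∅
  B1: def={z} ue={i}
  B2: def={z} ue={i}
  B3: def={y,z} ue={z}
  B4: def={y} ue={i}
  B5: def={i,z} ue={z}
  B6: def={i} ue={i,y}
  B7: def={i} ue={y}

Live sets:
  B0: in=∅ out={i}
  B1: in={i} out={i,z}
  B2: in={i} out={i,z}
  B3: in={i,z} out={i,y,z}
  B4: in={i,z} out={i,y,z}
  B5: in={y,z} out={y}
  B6: in={i,y} out={i,y}
  B7: in={y} out=∅

Interference:
  i — {s,y,z}
  s — {i}
  y — {i,z}
  z — {i,y}

Registers:
  {i,y,z} pairwise interfere (3-clique) ⇒ χ ≥ 3
  assign i→r0 s→r1 y→r1 z→r2 — no edge inside a register ⇒ χ ≤ 3
  χ = 3

Answer: 3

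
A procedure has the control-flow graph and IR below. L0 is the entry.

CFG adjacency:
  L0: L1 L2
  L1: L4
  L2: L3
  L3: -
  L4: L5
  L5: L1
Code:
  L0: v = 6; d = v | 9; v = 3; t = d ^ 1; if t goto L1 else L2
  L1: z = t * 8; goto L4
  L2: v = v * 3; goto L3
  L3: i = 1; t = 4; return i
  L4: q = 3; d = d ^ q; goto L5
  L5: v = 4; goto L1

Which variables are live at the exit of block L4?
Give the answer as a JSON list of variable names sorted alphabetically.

Per-block:
  L0 def {d,t,v} use ∅
  L1 def {z} use {t}
  L2 def {v} use {v}
  L3 def {i,t} use ∅
  L4 def {d,q} use {d}
  L5 def {v} use ∅

Backward fixpoint:
  live L0: ∅→{d,t,v}
  live L1: {d,t}→{d,t}
  live L2: {v}→∅
  live L3: ∅→∅
  live L4: {d,t}→{d,t}
  live L5: {d,t}→{d,t}

live-out(L4) = ["d", "t"]

Answer: ["d", "t"]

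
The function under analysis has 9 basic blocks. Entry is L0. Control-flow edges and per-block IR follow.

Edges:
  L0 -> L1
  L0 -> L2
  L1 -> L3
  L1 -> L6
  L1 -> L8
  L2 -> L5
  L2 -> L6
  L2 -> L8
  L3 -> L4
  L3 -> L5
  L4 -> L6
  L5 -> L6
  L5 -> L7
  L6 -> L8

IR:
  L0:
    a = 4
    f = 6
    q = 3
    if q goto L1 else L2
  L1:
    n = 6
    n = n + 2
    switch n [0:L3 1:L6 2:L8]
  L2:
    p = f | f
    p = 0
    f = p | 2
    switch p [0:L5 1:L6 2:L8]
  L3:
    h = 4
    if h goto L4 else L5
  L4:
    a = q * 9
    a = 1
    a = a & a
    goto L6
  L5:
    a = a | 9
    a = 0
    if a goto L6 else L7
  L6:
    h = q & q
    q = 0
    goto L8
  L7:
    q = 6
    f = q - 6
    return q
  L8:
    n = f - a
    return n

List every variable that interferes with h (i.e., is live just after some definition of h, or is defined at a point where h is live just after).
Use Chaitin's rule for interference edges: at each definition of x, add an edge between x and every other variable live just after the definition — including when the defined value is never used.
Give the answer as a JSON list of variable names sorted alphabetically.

def/use:
  L0: {a,f,q} / ∅
  L1: {n} / ∅
  L2: {f,p} / {f}
  L3: {h} / ∅
  L4: {a} / {q}
  L5: {a} / {a}
  L6: {h,q} / {q}
  L7: {f,q} / ∅
  L8: {n} / {a,f}

Live sets:
  live L0: ∅→{a,f,q}
  live L1: {a,f,q}→{a,f,q}
  live L2: {a,f,q}→{a,f,q}
  live L3: {a,f,q}→{a,f,q}
  live L4: {f,q}→{a,f,q}
  live L5: {a,f,q}→{a,f,q}
  live L6: {a,f,q}→{a,f}
  live L7: ∅→∅
  live L8: {a,f}→∅

Interfere edges:
  a: {f,h,n,p,q}
  f: {a,h,n,p,q}
  h: {a,f,q}
  n: {a,f,q}
  p: {a,f,q}
  q: {a,f,h,n,p}

N(h) = ["a", "f", "q"]

Answer: ["a", "f", "q"]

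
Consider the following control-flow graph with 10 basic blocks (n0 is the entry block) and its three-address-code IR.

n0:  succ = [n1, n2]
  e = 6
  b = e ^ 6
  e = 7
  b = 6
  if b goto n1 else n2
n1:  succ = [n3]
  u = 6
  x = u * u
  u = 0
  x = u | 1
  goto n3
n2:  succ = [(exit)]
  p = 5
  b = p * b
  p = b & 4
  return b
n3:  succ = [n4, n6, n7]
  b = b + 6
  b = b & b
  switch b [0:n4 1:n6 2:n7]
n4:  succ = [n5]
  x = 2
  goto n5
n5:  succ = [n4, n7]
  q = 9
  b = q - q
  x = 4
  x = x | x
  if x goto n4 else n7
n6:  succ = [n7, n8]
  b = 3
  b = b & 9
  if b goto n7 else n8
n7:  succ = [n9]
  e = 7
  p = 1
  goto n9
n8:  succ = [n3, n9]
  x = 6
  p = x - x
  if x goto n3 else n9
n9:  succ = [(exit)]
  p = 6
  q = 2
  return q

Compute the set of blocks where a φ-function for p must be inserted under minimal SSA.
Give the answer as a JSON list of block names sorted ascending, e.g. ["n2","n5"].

Answer: ["n3", "n9"]

Derivation:
idom tree: n1←n0 n2←n0 n3←n1 n4←n3 n5←n4 n6←n3 n7←n3 n8←n6 n9←n3
Dom at joins:
  n3: preds {n1,n8}: {n0,n1} ∩ {n0,n1,n3,n6,n8} = {n0,n1}; idom=n1
  n4: preds {n3,n5}: {n0,n1,n3} ∩ {n0,n1,n3,n4,n5} = {n0,n1,n3}; idom=n3
  n7: preds {n3,n5,n6}: {n0,n1,n3} ∩ {n0,n1,n3,n4,n5} ∩ {n0,n1,n3,n6} = {n0,n1,n3}; idom=n3
  n9: preds {n7,n8}: {n0,n1,n3,n7} ∩ {n0,n1,n3,n6,n8} = {n0,n1,n3}; idom=n3

DF derivation:
  n3←n1: walk · to n1
  n3←n8: walk n8→n6→n3 to n1
  n4←n3: walk · to n3
  n4←n5: walk n5→n4 to n3
  n7←n3: walk · to n3
  n7←n5: walk n5→n4 to n3
  n7←n6: walk n6 to n3
  n9←n7: walk n7 to n3
  n9←n8: walk n8→n6 to n3
  n0: DF=∅
  n1: DF=∅
  n2: DF=∅
  n3: DF={n3}
  n4: DF={n4,n7}
  n5: DF={n4,n7}
  n6: DF={n3,n7,n9}
  n7: DF={n9}
  n8: DF={n3,n9}
  n9: DF=∅

φ for p: defs {n2,n7,n8,n9}
  DF⁺ = {n3,n9}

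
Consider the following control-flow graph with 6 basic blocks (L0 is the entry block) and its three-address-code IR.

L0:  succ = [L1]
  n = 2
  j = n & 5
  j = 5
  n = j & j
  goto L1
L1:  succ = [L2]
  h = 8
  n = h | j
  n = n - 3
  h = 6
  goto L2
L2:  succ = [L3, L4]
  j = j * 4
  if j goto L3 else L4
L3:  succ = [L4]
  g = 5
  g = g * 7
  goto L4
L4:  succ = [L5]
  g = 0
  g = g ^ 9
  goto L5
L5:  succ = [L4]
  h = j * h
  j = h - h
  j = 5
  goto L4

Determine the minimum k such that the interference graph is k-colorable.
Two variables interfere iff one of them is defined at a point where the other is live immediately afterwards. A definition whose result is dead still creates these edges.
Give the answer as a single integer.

Per-block:
  L0 def {j,n} use ∅
  L1 def {h,n} use {j}
  L2 def {j} use {j}
  L3 def {g} use ∅
  L4 def {g} use ∅
  L5 def {h,j} use {h,j}

Backward fixpoint:
  L0 li=∅ lo={j}
  L1 li={j} lo={h,j}
  L2 li={h,j} lo={h,j}
  L3 li={h,j} lo={h,j}
  L4 li={h,j} lo={h,j}
  L5 li={h,j} lo={h,j}

Conflict graph:
  g↔{h,j}
  h↔{g,j}
  j↔{g,h,n}
  n↔{j}

Chromatic number:
  lower bound: {g,h,j} mutually conflict ⇒ χ ≥ 3
  3-colouring: c0={j}  c1={g,n}  c2={h}
  χ = 3

Answer: 3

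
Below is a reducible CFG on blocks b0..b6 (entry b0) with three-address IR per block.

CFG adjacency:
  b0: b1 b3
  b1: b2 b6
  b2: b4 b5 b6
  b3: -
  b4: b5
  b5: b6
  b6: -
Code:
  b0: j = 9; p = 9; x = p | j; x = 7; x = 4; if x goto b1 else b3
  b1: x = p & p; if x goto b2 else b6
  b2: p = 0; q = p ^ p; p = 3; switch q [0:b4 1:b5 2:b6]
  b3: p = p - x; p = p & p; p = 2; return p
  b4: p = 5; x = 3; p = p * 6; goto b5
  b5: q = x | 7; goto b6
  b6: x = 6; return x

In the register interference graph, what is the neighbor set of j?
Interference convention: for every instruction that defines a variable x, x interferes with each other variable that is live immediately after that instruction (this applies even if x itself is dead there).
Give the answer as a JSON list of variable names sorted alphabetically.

Answer: ["p"]

Working:
Per-block:
  b0 def {j,p,x} use ∅
  b1 def {x} use {p}
  b2 def {p,q} use ∅
  b3 def {p} use {p,x}
  b4 def {p,x} use ∅
  b5 def {q} use {x}
  b6 def {x} use ∅

Live sets:
  b0: in=∅ out={p,x}
  b1: in={p} out={x}
  b2: in={x} out={x}
  b3: in={p,x} out=∅
  b4: in=∅ out={x}
  b5: in={x} out=∅
  b6: in=∅ out=∅

Conflict graph:
  j: {p}
  p: {j,q,x}
  q: {p,x}
  x: {p,q}

N(j) = ["p"]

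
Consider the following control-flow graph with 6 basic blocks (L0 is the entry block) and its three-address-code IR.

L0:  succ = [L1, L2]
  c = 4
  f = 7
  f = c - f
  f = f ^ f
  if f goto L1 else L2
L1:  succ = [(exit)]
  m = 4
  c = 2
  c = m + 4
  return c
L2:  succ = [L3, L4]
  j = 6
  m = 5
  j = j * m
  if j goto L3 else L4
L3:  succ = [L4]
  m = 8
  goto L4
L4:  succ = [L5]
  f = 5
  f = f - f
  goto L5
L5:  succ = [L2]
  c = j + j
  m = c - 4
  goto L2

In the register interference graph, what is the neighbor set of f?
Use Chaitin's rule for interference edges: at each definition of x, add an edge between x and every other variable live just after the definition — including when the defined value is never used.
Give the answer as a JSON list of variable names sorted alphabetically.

def/use:
  L0: {c,f} / ∅
  L1: {c,m} / ∅
  L2: {j,m} / ∅
  L3: {m} / ∅
  L4: {f} / ∅
  L5: {c,m} / {j}

Live sets:
  L0 li=∅ lo=∅
  L1 li=∅ lo=∅
  L2 li=∅ lo={j}
  L3 li={j} lo={j}
  L4 li={j} lo={j}
  L5 li={j} lo=∅

Interference:
  c↔{f,m}
  f↔{c,j}
  j↔{f,m}
  m↔{c,j}

N(f) = ["c", "j"]

Answer: ["c", "j"]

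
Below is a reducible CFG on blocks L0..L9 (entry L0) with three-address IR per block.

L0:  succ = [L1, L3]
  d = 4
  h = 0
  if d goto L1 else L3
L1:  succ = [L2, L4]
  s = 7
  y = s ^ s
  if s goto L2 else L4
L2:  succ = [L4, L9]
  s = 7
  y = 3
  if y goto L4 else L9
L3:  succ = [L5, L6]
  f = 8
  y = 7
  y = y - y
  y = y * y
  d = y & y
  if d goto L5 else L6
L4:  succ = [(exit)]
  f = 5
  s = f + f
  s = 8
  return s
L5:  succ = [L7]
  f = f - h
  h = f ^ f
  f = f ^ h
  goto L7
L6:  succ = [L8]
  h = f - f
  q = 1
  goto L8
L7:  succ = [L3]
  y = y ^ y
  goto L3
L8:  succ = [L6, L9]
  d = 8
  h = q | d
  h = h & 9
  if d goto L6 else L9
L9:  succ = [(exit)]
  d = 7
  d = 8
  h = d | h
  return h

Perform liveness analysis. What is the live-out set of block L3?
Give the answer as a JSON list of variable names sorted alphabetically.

def/use:
  L0: def={d,h} ue=∅
  L1: def={s,y} ue=∅
  L2: def={s,y} ue=∅
  L3: def={d,f,y} ue=∅
  L4: def={f,s} ue=∅
  L5: def={f,h} ue={f,h}
  L6: def={h,q} ue={f}
  L7: def={y} ue={y}
  L8: def={d,h} ue={q}
  L9: def={d,h} ue={h}

Live sets:
  live L0: ∅→{h}
  live L1: {h}→{h}
  live L2: {h}→{h}
  live L3: {h}→{f,h,y}
  live L4: ∅→∅
  live L5: {f,h,y}→{h,y}
  live L6: {f}→{f,q}
  live L7: {h,y}→{h}
  live L8: {f,q}→{f,h}
  live L9: {h}→∅

live-out(L3) = ["f", "h", "y"]

Answer: ["f", "h", "y"]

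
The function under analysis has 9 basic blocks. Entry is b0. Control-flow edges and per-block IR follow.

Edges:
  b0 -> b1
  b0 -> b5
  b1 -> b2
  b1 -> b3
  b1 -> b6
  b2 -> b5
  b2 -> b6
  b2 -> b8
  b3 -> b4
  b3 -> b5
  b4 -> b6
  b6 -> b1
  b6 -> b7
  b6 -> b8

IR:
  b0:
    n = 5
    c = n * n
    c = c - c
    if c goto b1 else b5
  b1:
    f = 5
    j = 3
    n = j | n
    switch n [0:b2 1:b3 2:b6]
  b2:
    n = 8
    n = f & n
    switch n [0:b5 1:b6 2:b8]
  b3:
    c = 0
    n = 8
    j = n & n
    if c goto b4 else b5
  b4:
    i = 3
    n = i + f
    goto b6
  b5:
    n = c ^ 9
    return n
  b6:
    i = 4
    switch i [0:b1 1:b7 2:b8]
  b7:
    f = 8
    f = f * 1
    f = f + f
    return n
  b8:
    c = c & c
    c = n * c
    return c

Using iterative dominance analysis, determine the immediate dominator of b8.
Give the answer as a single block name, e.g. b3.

Answer: b1

Derivation:
idom tree: b1←b0 b2←b1 b3←b1 b4←b3 b5←b0 b6←b1 b7←b6 b8←b1
Dom at joins:
  b1: preds {b0,b6}: {b0} ∩ {b0,b1,b6} = {b0}; idom=b0
  b5: preds {b0,b2,b3}: {b0} ∩ {b0,b1,b2} ∩ {b0,b1,b3} = {b0}; idom=b0
  b6: preds {b1,b2,b4}: {b0,b1} ∩ {b0,b1,b2} ∩ {b0,b1,b3,b4} = {b0,b1}; idom=b1
  b8: preds {b2,b6}: {b0,b1,b2} ∩ {b0,b1,b6} = {b0,b1}; idom=b1

idom(b8) = b1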